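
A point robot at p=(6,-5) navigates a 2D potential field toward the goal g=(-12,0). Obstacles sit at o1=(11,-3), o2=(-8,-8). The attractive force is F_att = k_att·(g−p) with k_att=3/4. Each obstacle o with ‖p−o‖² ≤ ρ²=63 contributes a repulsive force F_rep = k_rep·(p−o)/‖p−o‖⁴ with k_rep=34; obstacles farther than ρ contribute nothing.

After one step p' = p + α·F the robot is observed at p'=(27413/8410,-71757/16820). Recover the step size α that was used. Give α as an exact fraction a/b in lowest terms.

α = 1/5

F_att = 3/4·(g−p) = 3/4·(-18,5) = (-13.5000,3.7500)
o1: d²=29 ≤ ρ²=63; F_rep = 34·(-5,-2)/29² = (-0.2021,-0.0809)
o2: d²=205 > ρ²=63 → inactive
F = F_att + ΣF_rep = (-13.7021,3.6691)
Δp = p'−p = (-2.7404,0.7338); α = Δx/Fx = (-23047/8410) / (-23047/1682) = 1/5
check: Δy/Fy = (12343/16820) / (12343/3364) = 1/5 ✓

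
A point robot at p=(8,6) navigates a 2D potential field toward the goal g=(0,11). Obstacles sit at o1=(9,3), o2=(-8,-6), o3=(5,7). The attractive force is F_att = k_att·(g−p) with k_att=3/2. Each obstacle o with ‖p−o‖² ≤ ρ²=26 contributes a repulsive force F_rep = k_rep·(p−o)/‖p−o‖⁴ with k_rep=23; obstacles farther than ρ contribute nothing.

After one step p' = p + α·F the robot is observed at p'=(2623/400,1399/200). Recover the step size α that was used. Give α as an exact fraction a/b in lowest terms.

α = 1/8

F_att = 3/2·(g−p) = 3/2·(-8,5) = (-12.0000,7.5000)
o1: d²=10 ≤ ρ²=26; F_rep = 23·(-1,3)/10² = (-0.2300,0.6900)
o2: d²=400 > ρ²=26 → inactive
o3: d²=10 ≤ ρ²=26; F_rep = 23·(3,-1)/10² = (0.6900,-0.2300)
F = F_att + ΣF_rep = (-11.5400,7.9600)
Δp = p'−p = (-1.4425,0.9950); α = Δx/Fx = (-577/400) / (-577/50) = 1/8
check: Δy/Fy = (199/200) / (199/25) = 1/8 ✓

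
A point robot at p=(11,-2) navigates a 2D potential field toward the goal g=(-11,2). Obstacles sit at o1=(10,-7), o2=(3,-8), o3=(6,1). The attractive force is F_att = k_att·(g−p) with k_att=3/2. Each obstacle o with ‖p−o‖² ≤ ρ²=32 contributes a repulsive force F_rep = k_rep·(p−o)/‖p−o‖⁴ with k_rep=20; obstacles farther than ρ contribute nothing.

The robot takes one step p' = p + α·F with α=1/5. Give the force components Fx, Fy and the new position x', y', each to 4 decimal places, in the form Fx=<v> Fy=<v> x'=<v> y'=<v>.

Fx=-32.9704 Fy=6.1479 x'=4.4059 y'=-0.7704

F_att = 3/2·(g−p) = 3/2·(-22,4) = (-33.0000,6.0000)
o1: d²=26 ≤ ρ²=32; F_rep = 20·(1,5)/26² = (0.0296,0.1479)
o2: d²=100 > ρ²=32 → inactive
o3: d²=34 > ρ²=32 → inactive
F = F_att + ΣF_rep = (-32.9704,6.1479)
p' = p + 1/5·F = (4.4059,-0.7704)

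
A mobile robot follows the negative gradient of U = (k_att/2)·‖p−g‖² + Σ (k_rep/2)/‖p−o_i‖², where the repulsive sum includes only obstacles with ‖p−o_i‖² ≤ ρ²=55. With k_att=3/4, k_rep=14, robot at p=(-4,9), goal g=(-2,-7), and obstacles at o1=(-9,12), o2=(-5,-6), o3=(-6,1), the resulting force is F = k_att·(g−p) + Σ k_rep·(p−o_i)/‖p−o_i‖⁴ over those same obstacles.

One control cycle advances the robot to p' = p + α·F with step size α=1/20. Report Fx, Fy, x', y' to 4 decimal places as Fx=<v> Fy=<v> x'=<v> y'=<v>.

F_att = 3/4·(g−p) = 3/4·(2,-16) = (1.5000,-12.0000)
o1: d²=34 ≤ ρ²=55; F_rep = 14·(5,-3)/34² = (0.0606,-0.0363)
o2: d²=226 > ρ²=55 → inactive
o3: d²=68 > ρ²=55 → inactive
F = F_att + ΣF_rep = (1.5606,-12.0363)
p' = p + 1/20·F = (-3.9220,8.3982)

Fx=1.5606 Fy=-12.0363 x'=-3.9220 y'=8.3982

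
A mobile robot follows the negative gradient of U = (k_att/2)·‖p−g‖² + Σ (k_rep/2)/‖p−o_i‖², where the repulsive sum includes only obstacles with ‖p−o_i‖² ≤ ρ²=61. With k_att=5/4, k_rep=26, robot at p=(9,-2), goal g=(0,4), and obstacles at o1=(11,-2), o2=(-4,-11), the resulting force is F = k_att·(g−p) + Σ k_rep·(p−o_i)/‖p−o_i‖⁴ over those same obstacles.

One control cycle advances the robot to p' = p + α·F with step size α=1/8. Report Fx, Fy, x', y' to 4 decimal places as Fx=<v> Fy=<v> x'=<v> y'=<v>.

F_att = 5/4·(g−p) = 5/4·(-9,6) = (-11.2500,7.5000)
o1: d²=4 ≤ ρ²=61; F_rep = 26·(-2,0)/4² = (-3.2500,0.0000)
o2: d²=250 > ρ²=61 → inactive
F = F_att + ΣF_rep = (-14.5000,7.5000)
p' = p + 1/8·F = (7.1875,-1.0625)

Fx=-14.5000 Fy=7.5000 x'=7.1875 y'=-1.0625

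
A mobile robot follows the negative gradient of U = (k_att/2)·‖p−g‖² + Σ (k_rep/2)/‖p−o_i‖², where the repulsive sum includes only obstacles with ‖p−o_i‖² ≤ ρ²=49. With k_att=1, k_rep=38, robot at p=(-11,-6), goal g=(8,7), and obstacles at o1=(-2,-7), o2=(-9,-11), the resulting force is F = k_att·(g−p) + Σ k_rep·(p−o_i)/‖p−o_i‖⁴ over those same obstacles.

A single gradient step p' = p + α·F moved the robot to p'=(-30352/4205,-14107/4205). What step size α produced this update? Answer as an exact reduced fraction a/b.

F_att = 1·(g−p) = 1·(19,13) = (19.0000,13.0000)
o1: d²=82 > ρ²=49 → inactive
o2: d²=29 ≤ ρ²=49; F_rep = 38·(-2,5)/29² = (-0.0904,0.2259)
F = F_att + ΣF_rep = (18.9096,13.2259)
Δp = p'−p = (3.7819,2.6452); α = Δx/Fx = (15903/4205) / (15903/841) = 1/5
check: Δy/Fy = (11123/4205) / (11123/841) = 1/5 ✓

α = 1/5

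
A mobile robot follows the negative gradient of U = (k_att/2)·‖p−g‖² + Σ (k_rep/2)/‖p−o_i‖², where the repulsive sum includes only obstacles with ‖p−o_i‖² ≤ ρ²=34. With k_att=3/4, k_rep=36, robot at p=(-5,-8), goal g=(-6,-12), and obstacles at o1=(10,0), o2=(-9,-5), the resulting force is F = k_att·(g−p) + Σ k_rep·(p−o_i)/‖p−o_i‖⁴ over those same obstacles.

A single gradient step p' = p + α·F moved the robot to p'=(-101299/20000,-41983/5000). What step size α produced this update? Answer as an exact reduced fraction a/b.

F_att = 3/4·(g−p) = 3/4·(-1,-4) = (-0.7500,-3.0000)
o1: d²=289 > ρ²=34 → inactive
o2: d²=25 ≤ ρ²=34; F_rep = 36·(4,-3)/25² = (0.2304,-0.1728)
F = F_att + ΣF_rep = (-0.5196,-3.1728)
Δp = p'−p = (-0.0649,-0.3966); α = Δx/Fx = (-1299/20000) / (-1299/2500) = 1/8
check: Δy/Fy = (-1983/5000) / (-1983/625) = 1/8 ✓

α = 1/8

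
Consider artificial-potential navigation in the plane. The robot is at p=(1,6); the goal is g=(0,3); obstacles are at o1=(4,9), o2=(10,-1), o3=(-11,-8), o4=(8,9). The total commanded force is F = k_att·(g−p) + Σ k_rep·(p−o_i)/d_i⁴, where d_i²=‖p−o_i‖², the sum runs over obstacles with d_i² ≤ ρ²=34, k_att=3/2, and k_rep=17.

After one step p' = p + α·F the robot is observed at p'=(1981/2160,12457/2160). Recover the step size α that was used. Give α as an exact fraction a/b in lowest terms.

α = 1/20

F_att = 3/2·(g−p) = 3/2·(-1,-3) = (-1.5000,-4.5000)
o1: d²=18 ≤ ρ²=34; F_rep = 17·(-3,-3)/18² = (-0.1574,-0.1574)
o2: d²=130 > ρ²=34 → inactive
o3: d²=340 > ρ²=34 → inactive
o4: d²=58 > ρ²=34 → inactive
F = F_att + ΣF_rep = (-1.6574,-4.6574)
Δp = p'−p = (-0.0829,-0.2329); α = Δx/Fx = (-179/2160) / (-179/108) = 1/20
check: Δy/Fy = (-503/2160) / (-503/108) = 1/20 ✓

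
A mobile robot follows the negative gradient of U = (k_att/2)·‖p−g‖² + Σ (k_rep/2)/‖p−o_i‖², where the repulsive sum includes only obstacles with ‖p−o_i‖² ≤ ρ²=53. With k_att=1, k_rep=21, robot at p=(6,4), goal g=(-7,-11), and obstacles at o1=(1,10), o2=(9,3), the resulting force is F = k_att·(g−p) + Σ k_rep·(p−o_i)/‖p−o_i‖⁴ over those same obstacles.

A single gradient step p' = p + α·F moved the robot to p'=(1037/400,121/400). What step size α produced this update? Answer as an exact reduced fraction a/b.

F_att = 1·(g−p) = 1·(-13,-15) = (-13.0000,-15.0000)
o1: d²=61 > ρ²=53 → inactive
o2: d²=10 ≤ ρ²=53; F_rep = 21·(-3,1)/10² = (-0.6300,0.2100)
F = F_att + ΣF_rep = (-13.6300,-14.7900)
Δp = p'−p = (-3.4075,-3.6975); α = Δx/Fx = (-1363/400) / (-1363/100) = 1/4
check: Δy/Fy = (-1479/400) / (-1479/100) = 1/4 ✓

α = 1/4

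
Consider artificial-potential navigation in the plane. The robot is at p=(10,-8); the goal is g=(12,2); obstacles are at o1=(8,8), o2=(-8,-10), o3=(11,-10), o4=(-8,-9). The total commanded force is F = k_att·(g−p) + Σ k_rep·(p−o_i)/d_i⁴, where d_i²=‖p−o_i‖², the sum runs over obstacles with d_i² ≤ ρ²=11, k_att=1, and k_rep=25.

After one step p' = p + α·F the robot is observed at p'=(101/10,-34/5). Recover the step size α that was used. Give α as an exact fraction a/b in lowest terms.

F_att = 1·(g−p) = 1·(2,10) = (2.0000,10.0000)
o1: d²=260 > ρ²=11 → inactive
o2: d²=328 > ρ²=11 → inactive
o3: d²=5 ≤ ρ²=11; F_rep = 25·(-1,2)/5² = (-1.0000,2.0000)
o4: d²=325 > ρ²=11 → inactive
F = F_att + ΣF_rep = (1.0000,12.0000)
Δp = p'−p = (0.1000,1.2000); α = Δx/Fx = (1/10) / (1) = 1/10
check: Δy/Fy = (6/5) / (12) = 1/10 ✓

α = 1/10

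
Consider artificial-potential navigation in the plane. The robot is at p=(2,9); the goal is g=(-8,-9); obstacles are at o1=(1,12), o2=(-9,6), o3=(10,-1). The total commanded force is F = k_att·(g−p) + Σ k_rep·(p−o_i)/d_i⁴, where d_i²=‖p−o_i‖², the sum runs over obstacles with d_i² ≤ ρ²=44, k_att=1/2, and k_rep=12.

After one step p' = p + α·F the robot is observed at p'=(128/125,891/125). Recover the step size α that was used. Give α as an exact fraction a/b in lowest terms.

F_att = 1/2·(g−p) = 1/2·(-10,-18) = (-5.0000,-9.0000)
o1: d²=10 ≤ ρ²=44; F_rep = 12·(1,-3)/10² = (0.1200,-0.3600)
o2: d²=130 > ρ²=44 → inactive
o3: d²=164 > ρ²=44 → inactive
F = F_att + ΣF_rep = (-4.8800,-9.3600)
Δp = p'−p = (-0.9760,-1.8720); α = Δx/Fx = (-122/125) / (-122/25) = 1/5
check: Δy/Fy = (-234/125) / (-234/25) = 1/5 ✓

α = 1/5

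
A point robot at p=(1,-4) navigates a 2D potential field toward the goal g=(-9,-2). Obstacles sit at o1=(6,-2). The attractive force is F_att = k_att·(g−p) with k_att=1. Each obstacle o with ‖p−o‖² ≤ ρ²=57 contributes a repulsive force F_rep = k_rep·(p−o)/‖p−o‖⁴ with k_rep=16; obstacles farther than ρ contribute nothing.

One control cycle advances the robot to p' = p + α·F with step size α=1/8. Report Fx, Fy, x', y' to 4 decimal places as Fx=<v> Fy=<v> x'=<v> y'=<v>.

Fx=-10.0951 Fy=1.9620 x'=-0.2619 y'=-3.7548

F_att = 1·(g−p) = 1·(-10,2) = (-10.0000,2.0000)
o1: d²=29 ≤ ρ²=57; F_rep = 16·(-5,-2)/29² = (-0.0951,-0.0380)
F = F_att + ΣF_rep = (-10.0951,1.9620)
p' = p + 1/8·F = (-0.2619,-3.7548)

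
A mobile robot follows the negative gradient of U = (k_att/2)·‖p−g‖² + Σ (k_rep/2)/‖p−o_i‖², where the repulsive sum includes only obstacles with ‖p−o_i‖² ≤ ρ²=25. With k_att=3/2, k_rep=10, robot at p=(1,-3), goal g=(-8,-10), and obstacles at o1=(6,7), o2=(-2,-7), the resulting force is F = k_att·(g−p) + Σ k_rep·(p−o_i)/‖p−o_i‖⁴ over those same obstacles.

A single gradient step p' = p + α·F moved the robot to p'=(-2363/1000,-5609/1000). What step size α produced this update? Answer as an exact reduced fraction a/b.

α = 1/4

F_att = 3/2·(g−p) = 3/2·(-9,-7) = (-13.5000,-10.5000)
o1: d²=125 > ρ²=25 → inactive
o2: d²=25 ≤ ρ²=25; F_rep = 10·(3,4)/25² = (0.0480,0.0640)
F = F_att + ΣF_rep = (-13.4520,-10.4360)
Δp = p'−p = (-3.3630,-2.6090); α = Δx/Fx = (-3363/1000) / (-3363/250) = 1/4
check: Δy/Fy = (-2609/1000) / (-2609/250) = 1/4 ✓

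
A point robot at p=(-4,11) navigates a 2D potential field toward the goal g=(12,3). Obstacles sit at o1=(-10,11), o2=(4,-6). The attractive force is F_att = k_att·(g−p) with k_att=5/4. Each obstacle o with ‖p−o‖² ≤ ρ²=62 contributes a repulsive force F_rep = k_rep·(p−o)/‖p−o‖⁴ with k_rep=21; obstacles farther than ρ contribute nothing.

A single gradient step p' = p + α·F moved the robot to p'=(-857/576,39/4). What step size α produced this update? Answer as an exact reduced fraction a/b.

α = 1/8

F_att = 5/4·(g−p) = 5/4·(16,-8) = (20.0000,-10.0000)
o1: d²=36 ≤ ρ²=62; F_rep = 21·(6,0)/36² = (0.0972,0.0000)
o2: d²=353 > ρ²=62 → inactive
F = F_att + ΣF_rep = (20.0972,-10.0000)
Δp = p'−p = (2.5122,-1.2500); α = Δx/Fx = (1447/576) / (1447/72) = 1/8
check: Δy/Fy = (-5/4) / (-10) = 1/8 ✓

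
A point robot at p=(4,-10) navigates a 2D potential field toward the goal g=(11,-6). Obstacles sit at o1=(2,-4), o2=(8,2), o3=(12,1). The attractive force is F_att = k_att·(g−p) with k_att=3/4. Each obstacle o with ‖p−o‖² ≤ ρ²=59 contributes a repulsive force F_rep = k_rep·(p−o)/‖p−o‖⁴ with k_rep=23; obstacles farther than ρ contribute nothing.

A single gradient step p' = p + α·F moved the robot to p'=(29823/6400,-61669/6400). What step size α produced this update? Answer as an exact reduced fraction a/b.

F_att = 3/4·(g−p) = 3/4·(7,4) = (5.2500,3.0000)
o1: d²=40 ≤ ρ²=59; F_rep = 23·(2,-6)/40² = (0.0288,-0.0862)
o2: d²=160 > ρ²=59 → inactive
o3: d²=185 > ρ²=59 → inactive
F = F_att + ΣF_rep = (5.2787,2.9137)
Δp = p'−p = (0.6598,0.3642); α = Δx/Fx = (4223/6400) / (4223/800) = 1/8
check: Δy/Fy = (2331/6400) / (2331/800) = 1/8 ✓

α = 1/8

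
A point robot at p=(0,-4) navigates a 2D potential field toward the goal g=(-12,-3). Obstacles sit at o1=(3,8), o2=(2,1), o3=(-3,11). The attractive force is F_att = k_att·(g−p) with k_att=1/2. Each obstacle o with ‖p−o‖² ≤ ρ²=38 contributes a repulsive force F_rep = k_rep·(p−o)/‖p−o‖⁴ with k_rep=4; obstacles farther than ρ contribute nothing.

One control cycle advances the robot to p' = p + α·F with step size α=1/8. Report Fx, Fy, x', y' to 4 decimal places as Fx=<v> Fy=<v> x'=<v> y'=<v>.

F_att = 1/2·(g−p) = 1/2·(-12,1) = (-6.0000,0.5000)
o1: d²=153 > ρ²=38 → inactive
o2: d²=29 ≤ ρ²=38; F_rep = 4·(-2,-5)/29² = (-0.0095,-0.0238)
o3: d²=234 > ρ²=38 → inactive
F = F_att + ΣF_rep = (-6.0095,0.4762)
p' = p + 1/8·F = (-0.7512,-3.9405)

Fx=-6.0095 Fy=0.4762 x'=-0.7512 y'=-3.9405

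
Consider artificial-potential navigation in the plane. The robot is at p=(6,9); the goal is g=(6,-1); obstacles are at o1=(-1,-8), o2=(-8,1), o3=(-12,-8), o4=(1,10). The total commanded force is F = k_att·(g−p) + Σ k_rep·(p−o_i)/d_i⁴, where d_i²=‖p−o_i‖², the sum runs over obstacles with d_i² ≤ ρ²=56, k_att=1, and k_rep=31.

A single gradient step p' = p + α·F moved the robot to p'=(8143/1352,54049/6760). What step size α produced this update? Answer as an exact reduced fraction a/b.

F_att = 1·(g−p) = 1·(0,-10) = (0.0000,-10.0000)
o1: d²=338 > ρ²=56 → inactive
o2: d²=260 > ρ²=56 → inactive
o3: d²=613 > ρ²=56 → inactive
o4: d²=26 ≤ ρ²=56; F_rep = 31·(5,-1)/26² = (0.2293,-0.0459)
F = F_att + ΣF_rep = (0.2293,-10.0459)
Δp = p'−p = (0.0229,-1.0046); α = Δx/Fx = (31/1352) / (155/676) = 1/10
check: Δy/Fy = (-6791/6760) / (-6791/676) = 1/10 ✓

α = 1/10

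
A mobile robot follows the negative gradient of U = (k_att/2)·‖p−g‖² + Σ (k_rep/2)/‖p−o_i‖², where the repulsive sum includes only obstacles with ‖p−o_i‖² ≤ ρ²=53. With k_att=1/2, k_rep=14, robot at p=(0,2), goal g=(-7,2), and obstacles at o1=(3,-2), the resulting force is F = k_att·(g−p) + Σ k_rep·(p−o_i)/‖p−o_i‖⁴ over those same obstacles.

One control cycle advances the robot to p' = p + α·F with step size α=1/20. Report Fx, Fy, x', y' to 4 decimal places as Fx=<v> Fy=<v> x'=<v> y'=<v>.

F_att = 1/2·(g−p) = 1/2·(-7,0) = (-3.5000,0.0000)
o1: d²=25 ≤ ρ²=53; F_rep = 14·(-3,4)/25² = (-0.0672,0.0896)
F = F_att + ΣF_rep = (-3.5672,0.0896)
p' = p + 1/20·F = (-0.1784,2.0045)

Fx=-3.5672 Fy=0.0896 x'=-0.1784 y'=2.0045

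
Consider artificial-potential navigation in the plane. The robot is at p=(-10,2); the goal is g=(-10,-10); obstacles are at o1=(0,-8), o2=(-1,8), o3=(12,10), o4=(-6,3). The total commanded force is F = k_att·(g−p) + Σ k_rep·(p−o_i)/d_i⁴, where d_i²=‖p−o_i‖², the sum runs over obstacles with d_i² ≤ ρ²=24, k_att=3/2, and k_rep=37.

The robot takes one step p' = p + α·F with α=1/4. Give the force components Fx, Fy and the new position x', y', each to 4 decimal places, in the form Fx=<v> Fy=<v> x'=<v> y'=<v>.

F_att = 3/2·(g−p) = 3/2·(0,-12) = (0.0000,-18.0000)
o1: d²=200 > ρ²=24 → inactive
o2: d²=117 > ρ²=24 → inactive
o3: d²=548 > ρ²=24 → inactive
o4: d²=17 ≤ ρ²=24; F_rep = 37·(-4,-1)/17² = (-0.5121,-0.1280)
F = F_att + ΣF_rep = (-0.5121,-18.1280)
p' = p + 1/4·F = (-10.1280,-2.5320)

Fx=-0.5121 Fy=-18.1280 x'=-10.1280 y'=-2.5320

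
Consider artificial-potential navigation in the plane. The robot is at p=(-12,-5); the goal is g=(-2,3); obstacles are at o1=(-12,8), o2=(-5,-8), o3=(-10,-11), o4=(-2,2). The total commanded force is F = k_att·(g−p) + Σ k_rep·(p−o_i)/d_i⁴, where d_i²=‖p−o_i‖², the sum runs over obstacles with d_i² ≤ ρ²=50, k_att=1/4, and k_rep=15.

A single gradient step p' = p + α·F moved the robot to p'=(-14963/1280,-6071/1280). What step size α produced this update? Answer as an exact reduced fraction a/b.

F_att = 1/4·(g−p) = 1/4·(10,8) = (2.5000,2.0000)
o1: d²=169 > ρ²=50 → inactive
o2: d²=58 > ρ²=50 → inactive
o3: d²=40 ≤ ρ²=50; F_rep = 15·(-2,6)/40² = (-0.0187,0.0563)
o4: d²=149 > ρ²=50 → inactive
F = F_att + ΣF_rep = (2.4813,2.0562)
Δp = p'−p = (0.3102,0.2570); α = Δx/Fx = (397/1280) / (397/160) = 1/8
check: Δy/Fy = (329/1280) / (329/160) = 1/8 ✓

α = 1/8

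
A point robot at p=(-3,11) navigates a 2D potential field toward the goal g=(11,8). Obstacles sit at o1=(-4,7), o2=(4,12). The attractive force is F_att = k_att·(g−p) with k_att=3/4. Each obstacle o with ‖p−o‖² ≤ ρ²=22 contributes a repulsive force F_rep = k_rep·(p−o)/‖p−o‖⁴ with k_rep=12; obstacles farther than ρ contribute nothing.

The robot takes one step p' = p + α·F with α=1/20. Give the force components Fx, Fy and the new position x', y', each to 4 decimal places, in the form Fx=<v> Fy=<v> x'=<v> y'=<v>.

Fx=10.5415 Fy=-2.0839 x'=-2.4729 y'=10.8958

F_att = 3/4·(g−p) = 3/4·(14,-3) = (10.5000,-2.2500)
o1: d²=17 ≤ ρ²=22; F_rep = 12·(1,4)/17² = (0.0415,0.1661)
o2: d²=50 > ρ²=22 → inactive
F = F_att + ΣF_rep = (10.5415,-2.0839)
p' = p + 1/20·F = (-2.4729,10.8958)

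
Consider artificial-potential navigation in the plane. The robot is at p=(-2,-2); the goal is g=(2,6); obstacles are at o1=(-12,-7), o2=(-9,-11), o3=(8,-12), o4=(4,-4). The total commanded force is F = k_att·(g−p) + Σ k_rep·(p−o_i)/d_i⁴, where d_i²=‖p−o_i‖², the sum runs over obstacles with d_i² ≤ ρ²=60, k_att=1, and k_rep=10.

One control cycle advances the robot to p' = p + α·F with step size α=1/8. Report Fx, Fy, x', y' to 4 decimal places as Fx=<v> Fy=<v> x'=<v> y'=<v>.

F_att = 1·(g−p) = 1·(4,8) = (4.0000,8.0000)
o1: d²=125 > ρ²=60 → inactive
o2: d²=130 > ρ²=60 → inactive
o3: d²=200 > ρ²=60 → inactive
o4: d²=40 ≤ ρ²=60; F_rep = 10·(-6,2)/40² = (-0.0375,0.0125)
F = F_att + ΣF_rep = (3.9625,8.0125)
p' = p + 1/8·F = (-1.5047,-0.9984)

Fx=3.9625 Fy=8.0125 x'=-1.5047 y'=-0.9984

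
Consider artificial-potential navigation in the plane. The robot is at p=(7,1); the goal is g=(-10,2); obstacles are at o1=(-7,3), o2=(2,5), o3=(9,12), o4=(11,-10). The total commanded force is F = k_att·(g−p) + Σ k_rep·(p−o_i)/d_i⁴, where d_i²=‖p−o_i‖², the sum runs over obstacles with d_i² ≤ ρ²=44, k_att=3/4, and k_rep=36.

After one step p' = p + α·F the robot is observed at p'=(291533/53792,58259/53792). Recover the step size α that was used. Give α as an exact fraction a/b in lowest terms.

α = 1/8

F_att = 3/4·(g−p) = 3/4·(-17,1) = (-12.7500,0.7500)
o1: d²=200 > ρ²=44 → inactive
o2: d²=41 ≤ ρ²=44; F_rep = 36·(5,-4)/41² = (0.1071,-0.0857)
o3: d²=125 > ρ²=44 → inactive
o4: d²=137 > ρ²=44 → inactive
F = F_att + ΣF_rep = (-12.6429,0.6643)
Δp = p'−p = (-1.5804,0.0830); α = Δx/Fx = (-85011/53792) / (-85011/6724) = 1/8
check: Δy/Fy = (4467/53792) / (4467/6724) = 1/8 ✓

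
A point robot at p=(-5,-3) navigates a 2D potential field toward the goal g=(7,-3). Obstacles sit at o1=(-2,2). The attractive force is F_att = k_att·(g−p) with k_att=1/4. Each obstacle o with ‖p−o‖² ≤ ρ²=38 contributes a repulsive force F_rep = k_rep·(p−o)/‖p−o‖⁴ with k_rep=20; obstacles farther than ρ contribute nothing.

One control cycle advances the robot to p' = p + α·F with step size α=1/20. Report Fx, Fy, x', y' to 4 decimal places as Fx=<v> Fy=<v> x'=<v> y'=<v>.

F_att = 1/4·(g−p) = 1/4·(12,0) = (3.0000,0.0000)
o1: d²=34 ≤ ρ²=38; F_rep = 20·(-3,-5)/34² = (-0.0519,-0.0865)
F = F_att + ΣF_rep = (2.9481,-0.0865)
p' = p + 1/20·F = (-4.8526,-3.0043)

Fx=2.9481 Fy=-0.0865 x'=-4.8526 y'=-3.0043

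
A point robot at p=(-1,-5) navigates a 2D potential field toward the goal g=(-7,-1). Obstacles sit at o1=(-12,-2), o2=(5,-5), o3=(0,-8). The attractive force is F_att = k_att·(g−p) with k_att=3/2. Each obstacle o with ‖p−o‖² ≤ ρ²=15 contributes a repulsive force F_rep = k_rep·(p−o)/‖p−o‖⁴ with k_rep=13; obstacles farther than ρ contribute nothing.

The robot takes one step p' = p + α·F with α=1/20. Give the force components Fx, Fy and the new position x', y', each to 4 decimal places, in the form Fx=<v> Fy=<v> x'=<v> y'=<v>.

F_att = 3/2·(g−p) = 3/2·(-6,4) = (-9.0000,6.0000)
o1: d²=130 > ρ²=15 → inactive
o2: d²=36 > ρ²=15 → inactive
o3: d²=10 ≤ ρ²=15; F_rep = 13·(-1,3)/10² = (-0.1300,0.3900)
F = F_att + ΣF_rep = (-9.1300,6.3900)
p' = p + 1/20·F = (-1.4565,-4.6805)

Fx=-9.1300 Fy=6.3900 x'=-1.4565 y'=-4.6805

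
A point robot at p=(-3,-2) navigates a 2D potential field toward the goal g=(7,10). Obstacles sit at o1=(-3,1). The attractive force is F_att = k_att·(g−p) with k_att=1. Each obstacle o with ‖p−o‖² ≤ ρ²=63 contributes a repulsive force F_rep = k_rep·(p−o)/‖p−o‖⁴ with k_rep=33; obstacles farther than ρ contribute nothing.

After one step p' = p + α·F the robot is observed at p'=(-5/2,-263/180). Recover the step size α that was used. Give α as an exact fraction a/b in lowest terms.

F_att = 1·(g−p) = 1·(10,12) = (10.0000,12.0000)
o1: d²=9 ≤ ρ²=63; F_rep = 33·(0,-3)/9² = (0.0000,-1.2222)
F = F_att + ΣF_rep = (10.0000,10.7778)
Δp = p'−p = (0.5000,0.5389); α = Δx/Fx = (1/2) / (10) = 1/20
check: Δy/Fy = (97/180) / (97/9) = 1/20 ✓

α = 1/20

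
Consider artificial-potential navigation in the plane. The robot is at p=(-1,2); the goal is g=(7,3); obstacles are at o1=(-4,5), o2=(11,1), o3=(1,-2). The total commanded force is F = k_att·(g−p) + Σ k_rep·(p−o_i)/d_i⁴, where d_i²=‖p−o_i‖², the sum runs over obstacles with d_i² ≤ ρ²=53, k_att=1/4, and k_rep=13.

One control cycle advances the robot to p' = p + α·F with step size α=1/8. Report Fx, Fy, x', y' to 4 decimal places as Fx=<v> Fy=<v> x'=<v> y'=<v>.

F_att = 1/4·(g−p) = 1/4·(8,1) = (2.0000,0.2500)
o1: d²=18 ≤ ρ²=53; F_rep = 13·(3,-3)/18² = (0.1204,-0.1204)
o2: d²=145 > ρ²=53 → inactive
o3: d²=20 ≤ ρ²=53; F_rep = 13·(-2,4)/20² = (-0.0650,0.1300)
F = F_att + ΣF_rep = (2.0554,0.2596)
p' = p + 1/8·F = (-0.7431,2.0325)

Fx=2.0554 Fy=0.2596 x'=-0.7431 y'=2.0325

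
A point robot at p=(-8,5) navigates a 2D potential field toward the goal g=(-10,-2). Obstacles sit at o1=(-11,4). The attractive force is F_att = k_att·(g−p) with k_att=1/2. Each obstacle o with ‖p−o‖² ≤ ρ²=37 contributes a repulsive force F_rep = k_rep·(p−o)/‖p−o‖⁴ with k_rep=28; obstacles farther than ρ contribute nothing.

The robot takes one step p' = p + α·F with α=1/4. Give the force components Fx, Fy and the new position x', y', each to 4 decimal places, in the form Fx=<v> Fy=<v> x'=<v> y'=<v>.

Fx=-0.1600 Fy=-3.2200 x'=-8.0400 y'=4.1950

F_att = 1/2·(g−p) = 1/2·(-2,-7) = (-1.0000,-3.5000)
o1: d²=10 ≤ ρ²=37; F_rep = 28·(3,1)/10² = (0.8400,0.2800)
F = F_att + ΣF_rep = (-0.1600,-3.2200)
p' = p + 1/4·F = (-8.0400,4.1950)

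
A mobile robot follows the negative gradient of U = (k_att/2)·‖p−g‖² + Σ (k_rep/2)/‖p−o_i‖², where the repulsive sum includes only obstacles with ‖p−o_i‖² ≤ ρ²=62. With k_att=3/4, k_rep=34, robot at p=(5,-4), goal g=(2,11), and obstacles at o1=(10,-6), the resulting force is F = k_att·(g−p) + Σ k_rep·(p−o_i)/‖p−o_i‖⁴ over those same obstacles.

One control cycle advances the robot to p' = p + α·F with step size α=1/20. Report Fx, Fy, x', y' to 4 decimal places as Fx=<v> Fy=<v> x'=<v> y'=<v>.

F_att = 3/4·(g−p) = 3/4·(-3,15) = (-2.2500,11.2500)
o1: d²=29 ≤ ρ²=62; F_rep = 34·(-5,2)/29² = (-0.2021,0.0809)
F = F_att + ΣF_rep = (-2.4521,11.3309)
p' = p + 1/20·F = (4.8774,-3.4335)

Fx=-2.4521 Fy=11.3309 x'=4.8774 y'=-3.4335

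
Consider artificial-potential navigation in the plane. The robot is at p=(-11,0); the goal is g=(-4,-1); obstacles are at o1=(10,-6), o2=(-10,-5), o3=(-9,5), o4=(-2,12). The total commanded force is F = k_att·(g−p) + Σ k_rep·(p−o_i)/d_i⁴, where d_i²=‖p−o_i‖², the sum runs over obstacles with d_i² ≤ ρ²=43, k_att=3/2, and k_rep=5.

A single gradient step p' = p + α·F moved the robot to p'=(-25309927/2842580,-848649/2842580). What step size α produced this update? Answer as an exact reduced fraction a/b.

α = 1/5

F_att = 3/2·(g−p) = 3/2·(7,-1) = (10.5000,-1.5000)
o1: d²=477 > ρ²=43 → inactive
o2: d²=26 ≤ ρ²=43; F_rep = 5·(-1,5)/26² = (-0.0074,0.0370)
o3: d²=29 ≤ ρ²=43; F_rep = 5·(-2,-5)/29² = (-0.0119,-0.0297)
o4: d²=225 > ρ²=43 → inactive
F = F_att + ΣF_rep = (10.4807,-1.4927)
Δp = p'−p = (2.0961,-0.2985); α = Δx/Fx = (5958453/2842580) / (5958453/568516) = 1/5
check: Δy/Fy = (-848649/2842580) / (-848649/568516) = 1/5 ✓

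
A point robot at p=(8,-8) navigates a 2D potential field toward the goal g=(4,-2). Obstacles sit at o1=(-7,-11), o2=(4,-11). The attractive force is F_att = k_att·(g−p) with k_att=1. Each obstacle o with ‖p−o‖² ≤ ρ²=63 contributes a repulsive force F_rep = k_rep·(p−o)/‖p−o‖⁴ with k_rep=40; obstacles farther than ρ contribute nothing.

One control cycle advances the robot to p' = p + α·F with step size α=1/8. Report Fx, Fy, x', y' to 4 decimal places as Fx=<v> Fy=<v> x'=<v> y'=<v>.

Fx=-3.7440 Fy=6.1920 x'=7.5320 y'=-7.2260

F_att = 1·(g−p) = 1·(-4,6) = (-4.0000,6.0000)
o1: d²=234 > ρ²=63 → inactive
o2: d²=25 ≤ ρ²=63; F_rep = 40·(4,3)/25² = (0.2560,0.1920)
F = F_att + ΣF_rep = (-3.7440,6.1920)
p' = p + 1/8·F = (7.5320,-7.2260)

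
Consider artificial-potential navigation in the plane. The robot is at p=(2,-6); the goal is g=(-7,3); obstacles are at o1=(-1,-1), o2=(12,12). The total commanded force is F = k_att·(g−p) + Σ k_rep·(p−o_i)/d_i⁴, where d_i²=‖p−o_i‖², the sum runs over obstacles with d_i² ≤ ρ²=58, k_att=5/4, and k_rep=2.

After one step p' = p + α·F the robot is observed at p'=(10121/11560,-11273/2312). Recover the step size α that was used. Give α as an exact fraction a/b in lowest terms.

α = 1/10

F_att = 5/4·(g−p) = 5/4·(-9,9) = (-11.2500,11.2500)
o1: d²=34 ≤ ρ²=58; F_rep = 2·(3,-5)/34² = (0.0052,-0.0087)
o2: d²=424 > ρ²=58 → inactive
F = F_att + ΣF_rep = (-11.2448,11.2413)
Δp = p'−p = (-1.1245,1.1241); α = Δx/Fx = (-12999/11560) / (-12999/1156) = 1/10
check: Δy/Fy = (2599/2312) / (12995/1156) = 1/10 ✓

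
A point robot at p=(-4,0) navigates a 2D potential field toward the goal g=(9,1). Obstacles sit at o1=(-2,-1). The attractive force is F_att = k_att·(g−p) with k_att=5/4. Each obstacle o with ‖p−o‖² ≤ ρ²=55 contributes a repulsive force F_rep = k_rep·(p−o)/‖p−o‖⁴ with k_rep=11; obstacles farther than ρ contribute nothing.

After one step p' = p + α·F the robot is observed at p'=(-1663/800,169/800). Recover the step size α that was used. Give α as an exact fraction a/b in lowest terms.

α = 1/8

F_att = 5/4·(g−p) = 5/4·(13,1) = (16.2500,1.2500)
o1: d²=5 ≤ ρ²=55; F_rep = 11·(-2,1)/5² = (-0.8800,0.4400)
F = F_att + ΣF_rep = (15.3700,1.6900)
Δp = p'−p = (1.9212,0.2112); α = Δx/Fx = (1537/800) / (1537/100) = 1/8
check: Δy/Fy = (169/800) / (169/100) = 1/8 ✓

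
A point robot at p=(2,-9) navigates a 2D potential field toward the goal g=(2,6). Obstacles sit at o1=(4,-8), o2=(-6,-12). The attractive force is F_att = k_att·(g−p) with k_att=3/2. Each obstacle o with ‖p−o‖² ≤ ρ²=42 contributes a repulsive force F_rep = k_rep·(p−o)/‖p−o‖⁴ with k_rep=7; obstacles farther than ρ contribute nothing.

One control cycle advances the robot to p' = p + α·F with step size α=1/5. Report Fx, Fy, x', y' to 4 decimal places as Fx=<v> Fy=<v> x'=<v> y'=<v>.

F_att = 3/2·(g−p) = 3/2·(0,15) = (0.0000,22.5000)
o1: d²=5 ≤ ρ²=42; F_rep = 7·(-2,-1)/5² = (-0.5600,-0.2800)
o2: d²=73 > ρ²=42 → inactive
F = F_att + ΣF_rep = (-0.5600,22.2200)
p' = p + 1/5·F = (1.8880,-4.5560)

Fx=-0.5600 Fy=22.2200 x'=1.8880 y'=-4.5560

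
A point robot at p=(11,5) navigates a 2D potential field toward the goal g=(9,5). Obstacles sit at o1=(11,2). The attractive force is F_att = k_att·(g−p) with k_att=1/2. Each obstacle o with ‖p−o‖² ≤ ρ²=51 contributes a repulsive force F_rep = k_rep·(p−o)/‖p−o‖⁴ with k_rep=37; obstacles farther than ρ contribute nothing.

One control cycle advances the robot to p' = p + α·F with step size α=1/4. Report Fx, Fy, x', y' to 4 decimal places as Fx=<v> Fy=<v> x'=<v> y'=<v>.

Fx=-1.0000 Fy=1.3704 x'=10.7500 y'=5.3426

F_att = 1/2·(g−p) = 1/2·(-2,0) = (-1.0000,0.0000)
o1: d²=9 ≤ ρ²=51; F_rep = 37·(0,3)/9² = (0.0000,1.3704)
F = F_att + ΣF_rep = (-1.0000,1.3704)
p' = p + 1/4·F = (10.7500,5.3426)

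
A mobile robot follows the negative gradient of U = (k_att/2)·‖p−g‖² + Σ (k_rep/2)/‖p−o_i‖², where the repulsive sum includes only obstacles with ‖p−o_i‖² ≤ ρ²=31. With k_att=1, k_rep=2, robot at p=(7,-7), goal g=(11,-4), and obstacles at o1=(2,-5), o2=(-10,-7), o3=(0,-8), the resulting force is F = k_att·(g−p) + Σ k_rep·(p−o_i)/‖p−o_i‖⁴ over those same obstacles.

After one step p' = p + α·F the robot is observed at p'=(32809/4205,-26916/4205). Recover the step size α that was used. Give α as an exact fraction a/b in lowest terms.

F_att = 1·(g−p) = 1·(4,3) = (4.0000,3.0000)
o1: d²=29 ≤ ρ²=31; F_rep = 2·(5,-2)/29² = (0.0119,-0.0048)
o2: d²=289 > ρ²=31 → inactive
o3: d²=50 > ρ²=31 → inactive
F = F_att + ΣF_rep = (4.0119,2.9952)
Δp = p'−p = (0.8024,0.5990); α = Δx/Fx = (3374/4205) / (3374/841) = 1/5
check: Δy/Fy = (2519/4205) / (2519/841) = 1/5 ✓

α = 1/5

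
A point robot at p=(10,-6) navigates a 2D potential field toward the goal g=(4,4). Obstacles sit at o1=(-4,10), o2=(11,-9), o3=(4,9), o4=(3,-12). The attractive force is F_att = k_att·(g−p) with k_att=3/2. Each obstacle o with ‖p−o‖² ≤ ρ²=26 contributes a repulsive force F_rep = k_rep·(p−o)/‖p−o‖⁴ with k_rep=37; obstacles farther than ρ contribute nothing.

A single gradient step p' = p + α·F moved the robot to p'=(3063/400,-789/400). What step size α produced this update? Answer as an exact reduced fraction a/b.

F_att = 3/2·(g−p) = 3/2·(-6,10) = (-9.0000,15.0000)
o1: d²=452 > ρ²=26 → inactive
o2: d²=10 ≤ ρ²=26; F_rep = 37·(-1,3)/10² = (-0.3700,1.1100)
o3: d²=261 > ρ²=26 → inactive
o4: d²=85 > ρ²=26 → inactive
F = F_att + ΣF_rep = (-9.3700,16.1100)
Δp = p'−p = (-2.3425,4.0275); α = Δx/Fx = (-937/400) / (-937/100) = 1/4
check: Δy/Fy = (1611/400) / (1611/100) = 1/4 ✓

α = 1/4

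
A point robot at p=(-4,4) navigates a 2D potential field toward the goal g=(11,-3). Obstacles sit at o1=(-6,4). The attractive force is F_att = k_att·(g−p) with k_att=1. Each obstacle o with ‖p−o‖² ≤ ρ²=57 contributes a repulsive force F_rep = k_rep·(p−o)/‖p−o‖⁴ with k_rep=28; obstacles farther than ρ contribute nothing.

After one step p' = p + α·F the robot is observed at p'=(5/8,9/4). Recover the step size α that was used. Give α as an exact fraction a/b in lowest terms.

α = 1/4

F_att = 1·(g−p) = 1·(15,-7) = (15.0000,-7.0000)
o1: d²=4 ≤ ρ²=57; F_rep = 28·(2,0)/4² = (3.5000,0.0000)
F = F_att + ΣF_rep = (18.5000,-7.0000)
Δp = p'−p = (4.6250,-1.7500); α = Δx/Fx = (37/8) / (37/2) = 1/4
check: Δy/Fy = (-7/4) / (-7) = 1/4 ✓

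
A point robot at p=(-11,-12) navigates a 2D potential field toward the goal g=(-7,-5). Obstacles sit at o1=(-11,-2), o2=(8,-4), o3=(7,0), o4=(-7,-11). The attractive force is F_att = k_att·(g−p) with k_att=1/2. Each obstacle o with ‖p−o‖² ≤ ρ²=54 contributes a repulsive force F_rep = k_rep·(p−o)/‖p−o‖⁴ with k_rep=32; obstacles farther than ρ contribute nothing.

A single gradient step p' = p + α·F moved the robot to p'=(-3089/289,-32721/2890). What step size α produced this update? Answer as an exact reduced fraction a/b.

α = 1/5

F_att = 1/2·(g−p) = 1/2·(4,7) = (2.0000,3.5000)
o1: d²=100 > ρ²=54 → inactive
o2: d²=425 > ρ²=54 → inactive
o3: d²=468 > ρ²=54 → inactive
o4: d²=17 ≤ ρ²=54; F_rep = 32·(-4,-1)/17² = (-0.4429,-0.1107)
F = F_att + ΣF_rep = (1.5571,3.3893)
Δp = p'−p = (0.3114,0.6779); α = Δx/Fx = (90/289) / (450/289) = 1/5
check: Δy/Fy = (1959/2890) / (1959/578) = 1/5 ✓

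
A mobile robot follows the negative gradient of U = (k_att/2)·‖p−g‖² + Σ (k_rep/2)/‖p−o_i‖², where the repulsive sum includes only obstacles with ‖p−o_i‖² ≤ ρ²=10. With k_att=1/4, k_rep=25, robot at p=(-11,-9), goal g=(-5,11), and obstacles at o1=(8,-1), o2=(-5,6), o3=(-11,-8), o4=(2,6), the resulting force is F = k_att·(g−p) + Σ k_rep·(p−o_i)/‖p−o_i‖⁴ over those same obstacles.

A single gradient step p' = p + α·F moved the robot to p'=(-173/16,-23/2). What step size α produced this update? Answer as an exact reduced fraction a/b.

α = 1/8

F_att = 1/4·(g−p) = 1/4·(6,20) = (1.5000,5.0000)
o1: d²=425 > ρ²=10 → inactive
o2: d²=261 > ρ²=10 → inactive
o3: d²=1 ≤ ρ²=10; F_rep = 25·(0,-1)/1² = (0.0000,-25.0000)
o4: d²=394 > ρ²=10 → inactive
F = F_att + ΣF_rep = (1.5000,-20.0000)
Δp = p'−p = (0.1875,-2.5000); α = Δx/Fx = (3/16) / (3/2) = 1/8
check: Δy/Fy = (-5/2) / (-20) = 1/8 ✓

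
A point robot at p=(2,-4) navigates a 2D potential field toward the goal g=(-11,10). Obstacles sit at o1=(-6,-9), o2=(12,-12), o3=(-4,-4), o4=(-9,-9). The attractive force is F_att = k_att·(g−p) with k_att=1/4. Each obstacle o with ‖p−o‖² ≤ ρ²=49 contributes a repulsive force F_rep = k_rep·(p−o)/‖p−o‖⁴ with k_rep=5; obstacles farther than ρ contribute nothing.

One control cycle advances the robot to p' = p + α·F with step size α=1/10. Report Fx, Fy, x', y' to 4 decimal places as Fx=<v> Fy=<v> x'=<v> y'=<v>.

Fx=-3.2269 Fy=3.5000 x'=1.6773 y'=-3.6500

F_att = 1/4·(g−p) = 1/4·(-13,14) = (-3.2500,3.5000)
o1: d²=89 > ρ²=49 → inactive
o2: d²=164 > ρ²=49 → inactive
o3: d²=36 ≤ ρ²=49; F_rep = 5·(6,0)/36² = (0.0231,0.0000)
o4: d²=146 > ρ²=49 → inactive
F = F_att + ΣF_rep = (-3.2269,3.5000)
p' = p + 1/10·F = (1.6773,-3.6500)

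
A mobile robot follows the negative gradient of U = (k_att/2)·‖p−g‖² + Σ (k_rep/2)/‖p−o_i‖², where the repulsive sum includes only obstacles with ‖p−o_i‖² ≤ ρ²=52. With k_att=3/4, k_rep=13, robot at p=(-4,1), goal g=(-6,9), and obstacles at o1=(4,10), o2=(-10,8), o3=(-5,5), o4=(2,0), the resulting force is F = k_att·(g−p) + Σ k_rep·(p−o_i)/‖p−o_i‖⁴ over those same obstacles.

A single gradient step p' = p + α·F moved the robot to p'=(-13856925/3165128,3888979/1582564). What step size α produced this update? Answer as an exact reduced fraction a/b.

α = 1/4

F_att = 3/4·(g−p) = 3/4·(-2,8) = (-1.5000,6.0000)
o1: d²=145 > ρ²=52 → inactive
o2: d²=85 > ρ²=52 → inactive
o3: d²=17 ≤ ρ²=52; F_rep = 13·(1,-4)/17² = (0.0450,-0.1799)
o4: d²=37 ≤ ρ²=52; F_rep = 13·(-6,1)/37² = (-0.0570,0.0095)
F = F_att + ΣF_rep = (-1.5120,5.8296)
Δp = p'−p = (-0.3780,1.4574); α = Δx/Fx = (-1196413/3165128) / (-1196413/791282) = 1/4
check: Δy/Fy = (2306415/1582564) / (2306415/395641) = 1/4 ✓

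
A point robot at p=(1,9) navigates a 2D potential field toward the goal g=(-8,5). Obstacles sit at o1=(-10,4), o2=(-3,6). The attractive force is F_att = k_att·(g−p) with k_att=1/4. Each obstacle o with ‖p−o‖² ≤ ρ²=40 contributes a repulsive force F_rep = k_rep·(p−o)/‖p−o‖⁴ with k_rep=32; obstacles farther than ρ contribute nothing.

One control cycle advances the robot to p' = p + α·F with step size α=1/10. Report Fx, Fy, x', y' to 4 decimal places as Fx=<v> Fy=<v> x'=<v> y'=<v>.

Fx=-2.0452 Fy=-0.8464 x'=0.7955 y'=8.9154

F_att = 1/4·(g−p) = 1/4·(-9,-4) = (-2.2500,-1.0000)
o1: d²=146 > ρ²=40 → inactive
o2: d²=25 ≤ ρ²=40; F_rep = 32·(4,3)/25² = (0.2048,0.1536)
F = F_att + ΣF_rep = (-2.0452,-0.8464)
p' = p + 1/10·F = (0.7955,8.9154)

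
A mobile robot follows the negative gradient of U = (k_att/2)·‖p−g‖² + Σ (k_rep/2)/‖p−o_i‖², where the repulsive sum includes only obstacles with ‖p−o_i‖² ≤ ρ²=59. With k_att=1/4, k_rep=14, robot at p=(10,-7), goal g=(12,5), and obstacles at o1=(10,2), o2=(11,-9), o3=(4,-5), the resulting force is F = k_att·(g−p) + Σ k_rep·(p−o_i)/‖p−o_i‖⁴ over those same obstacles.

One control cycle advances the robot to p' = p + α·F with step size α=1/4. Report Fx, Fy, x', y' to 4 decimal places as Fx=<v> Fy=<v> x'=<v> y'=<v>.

Fx=-0.0075 Fy=4.1025 x'=9.9981 y'=-5.9744

F_att = 1/4·(g−p) = 1/4·(2,12) = (0.5000,3.0000)
o1: d²=81 > ρ²=59 → inactive
o2: d²=5 ≤ ρ²=59; F_rep = 14·(-1,2)/5² = (-0.5600,1.1200)
o3: d²=40 ≤ ρ²=59; F_rep = 14·(6,-2)/40² = (0.0525,-0.0175)
F = F_att + ΣF_rep = (-0.0075,4.1025)
p' = p + 1/4·F = (9.9981,-5.9744)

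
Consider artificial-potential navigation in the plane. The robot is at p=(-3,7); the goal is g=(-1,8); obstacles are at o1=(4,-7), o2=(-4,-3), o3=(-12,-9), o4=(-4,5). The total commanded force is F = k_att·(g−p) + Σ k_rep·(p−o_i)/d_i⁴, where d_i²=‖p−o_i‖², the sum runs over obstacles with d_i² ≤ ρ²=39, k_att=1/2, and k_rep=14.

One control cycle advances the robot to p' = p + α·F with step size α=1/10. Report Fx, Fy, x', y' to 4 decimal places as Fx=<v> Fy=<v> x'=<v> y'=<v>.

F_att = 1/2·(g−p) = 1/2·(2,1) = (1.0000,0.5000)
o1: d²=245 > ρ²=39 → inactive
o2: d²=101 > ρ²=39 → inactive
o3: d²=337 > ρ²=39 → inactive
o4: d²=5 ≤ ρ²=39; F_rep = 14·(1,2)/5² = (0.5600,1.1200)
F = F_att + ΣF_rep = (1.5600,1.6200)
p' = p + 1/10·F = (-2.8440,7.1620)

Fx=1.5600 Fy=1.6200 x'=-2.8440 y'=7.1620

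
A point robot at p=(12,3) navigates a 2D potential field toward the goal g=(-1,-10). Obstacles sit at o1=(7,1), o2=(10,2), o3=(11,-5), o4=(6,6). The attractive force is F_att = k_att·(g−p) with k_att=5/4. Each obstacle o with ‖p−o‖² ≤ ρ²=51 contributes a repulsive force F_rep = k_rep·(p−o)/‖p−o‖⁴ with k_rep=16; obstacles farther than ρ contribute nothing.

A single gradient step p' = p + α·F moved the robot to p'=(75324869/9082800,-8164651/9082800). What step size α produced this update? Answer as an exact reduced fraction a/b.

F_att = 5/4·(g−p) = 5/4·(-13,-13) = (-16.2500,-16.2500)
o1: d²=29 ≤ ρ²=51; F_rep = 16·(5,2)/29² = (0.0951,0.0380)
o2: d²=5 ≤ ρ²=51; F_rep = 16·(2,1)/5² = (1.2800,0.6400)
o3: d²=65 > ρ²=51 → inactive
o4: d²=45 ≤ ρ²=51; F_rep = 16·(6,-3)/45² = (0.0474,-0.0237)
F = F_att + ΣF_rep = (-14.8275,-15.5957)
Δp = p'−p = (-3.7069,-3.8989); α = Δx/Fx = (-33668731/9082800) / (-33668731/2270700) = 1/4
check: Δy/Fy = (-35413051/9082800) / (-35413051/2270700) = 1/4 ✓

α = 1/4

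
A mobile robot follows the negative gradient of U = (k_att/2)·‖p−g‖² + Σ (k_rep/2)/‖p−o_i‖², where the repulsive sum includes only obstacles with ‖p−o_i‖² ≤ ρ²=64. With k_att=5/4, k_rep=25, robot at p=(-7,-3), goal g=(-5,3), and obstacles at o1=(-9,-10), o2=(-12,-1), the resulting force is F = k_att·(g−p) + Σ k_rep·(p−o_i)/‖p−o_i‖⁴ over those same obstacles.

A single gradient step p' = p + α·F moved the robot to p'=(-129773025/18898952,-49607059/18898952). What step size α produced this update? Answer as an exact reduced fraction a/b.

F_att = 5/4·(g−p) = 5/4·(2,6) = (2.5000,7.5000)
o1: d²=53 ≤ ρ²=64; F_rep = 25·(2,7)/53² = (0.0178,0.0623)
o2: d²=29 ≤ ρ²=64; F_rep = 25·(5,-2)/29² = (0.1486,-0.0595)
F = F_att + ΣF_rep = (2.6664,7.5028)
Δp = p'−p = (0.1333,0.3751); α = Δx/Fx = (2519639/18898952) / (12598195/4724738) = 1/20
check: Δy/Fy = (7089797/18898952) / (35448985/4724738) = 1/20 ✓

α = 1/20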